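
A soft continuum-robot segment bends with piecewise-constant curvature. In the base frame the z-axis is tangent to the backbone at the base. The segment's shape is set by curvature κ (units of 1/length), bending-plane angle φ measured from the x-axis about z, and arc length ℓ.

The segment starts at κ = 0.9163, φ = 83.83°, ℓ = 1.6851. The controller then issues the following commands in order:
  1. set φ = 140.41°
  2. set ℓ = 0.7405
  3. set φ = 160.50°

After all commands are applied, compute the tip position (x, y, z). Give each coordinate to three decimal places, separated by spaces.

initial: κ=0.9163, φ=83.83°, ℓ=1.6851
cmd 1: set φ=140.41° → (κ,φ,ℓ)=(0.9163,140.41°,1.6851) → tip=(-0.8185,0.6769,1.0910)
cmd 2: set ℓ=0.7405 → (κ,φ,ℓ)=(0.9163,140.41°,0.7405) → tip=(-0.1863,0.1541,0.6850)
cmd 3: set φ=160.50° → (κ,φ,ℓ)=(0.9163,160.50°,0.7405) → tip=(-0.2279,0.0807,0.6850)

-0.228 0.081 0.685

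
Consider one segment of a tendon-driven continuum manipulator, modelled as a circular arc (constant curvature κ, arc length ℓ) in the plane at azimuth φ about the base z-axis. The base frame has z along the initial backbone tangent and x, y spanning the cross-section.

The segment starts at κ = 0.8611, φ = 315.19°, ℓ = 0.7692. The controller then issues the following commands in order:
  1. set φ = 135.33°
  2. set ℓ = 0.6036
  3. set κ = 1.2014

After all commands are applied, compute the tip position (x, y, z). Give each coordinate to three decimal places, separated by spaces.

-0.149 0.147 0.552

initial: κ=0.8611, φ=315.19°, ℓ=0.7692
cmd 1: set φ=135.33° → (κ,φ,ℓ)=(0.8611,135.33°,0.7692) → tip=(-0.1746,0.1726,0.7142)
cmd 2: set ℓ=0.6036 → (κ,φ,ℓ)=(0.8611,135.33°,0.6036) → tip=(-0.1091,0.1078,0.5768)
cmd 3: set κ=1.2014 → (κ,φ,ℓ)=(1.2014,135.33°,0.6036) → tip=(-0.1489,0.1472,0.5521)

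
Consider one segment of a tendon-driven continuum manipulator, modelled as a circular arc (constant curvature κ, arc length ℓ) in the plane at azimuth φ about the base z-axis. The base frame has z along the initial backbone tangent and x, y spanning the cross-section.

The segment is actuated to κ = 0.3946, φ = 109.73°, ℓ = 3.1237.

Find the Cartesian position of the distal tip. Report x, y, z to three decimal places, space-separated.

-0.572 1.594 2.391

θ = κ·ℓ = 0.3946 × 3.1237 = 1.23261 rad
ρ = (1 − cos θ)/κ = (1 − 0.33177)/0.3946 = 1.69342
z = sin θ / κ = 0.94336/0.3946 = 2.39067
x = ρ cos φ = 1.69342 × cos(109.73°) = -0.57168
y = ρ sin φ = 1.69342 × sin(109.73°) = 1.59401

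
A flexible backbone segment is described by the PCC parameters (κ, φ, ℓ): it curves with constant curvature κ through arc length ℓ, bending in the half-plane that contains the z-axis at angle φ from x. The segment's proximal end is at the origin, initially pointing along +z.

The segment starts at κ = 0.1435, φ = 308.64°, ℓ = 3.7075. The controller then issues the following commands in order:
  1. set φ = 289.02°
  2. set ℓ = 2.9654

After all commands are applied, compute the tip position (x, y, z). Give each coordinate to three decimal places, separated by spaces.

initial: κ=0.1435, φ=308.64°, ℓ=3.7075
cmd 1: set φ=289.02° → (κ,φ,ℓ)=(0.1435,289.02°,3.7075) → tip=(0.3139,-0.9106,3.5351)
cmd 2: set ℓ=2.9654 → (κ,φ,ℓ)=(0.1435,289.02°,2.9654) → tip=(0.2025,-0.5875,2.8767)

0.203 -0.588 2.877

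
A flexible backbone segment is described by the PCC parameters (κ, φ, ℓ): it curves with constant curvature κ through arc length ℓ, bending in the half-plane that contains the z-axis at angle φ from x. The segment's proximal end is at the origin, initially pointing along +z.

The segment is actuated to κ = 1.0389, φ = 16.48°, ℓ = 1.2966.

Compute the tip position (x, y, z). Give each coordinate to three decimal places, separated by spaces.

θ = κ·ℓ = 1.0389 × 1.2966 = 1.34704 rad
ρ = (1 − cos θ)/κ = (1 − 0.22190)/1.0389 = 0.74897
z = sin θ / κ = 0.97507/1.0389 = 0.93856
x = ρ cos φ = 0.74897 × cos(16.48°) = 0.71820
y = ρ sin φ = 0.74897 × sin(16.48°) = 0.21247

0.718 0.212 0.939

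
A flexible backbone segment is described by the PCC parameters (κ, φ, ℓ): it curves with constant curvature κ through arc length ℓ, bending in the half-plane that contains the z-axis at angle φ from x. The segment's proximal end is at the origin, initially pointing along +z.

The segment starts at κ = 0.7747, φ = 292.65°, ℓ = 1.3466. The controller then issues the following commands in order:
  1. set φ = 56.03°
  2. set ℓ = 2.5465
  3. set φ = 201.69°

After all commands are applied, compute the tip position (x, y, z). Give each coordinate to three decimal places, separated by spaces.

initial: κ=0.7747, φ=292.65°, ℓ=1.3466
cmd 1: set φ=56.03° → (κ,φ,ℓ)=(0.7747,56.03°,1.3466) → tip=(0.3581,0.5316,1.1153)
cmd 2: set ℓ=2.5465 → (κ,φ,ℓ)=(0.7747,56.03°,2.5465) → tip=(1.0034,1.4893,1.1879)
cmd 3: set φ=201.69° → (κ,φ,ℓ)=(0.7747,201.69°,2.5465) → tip=(-1.6687,-0.6637,1.1879)

-1.669 -0.664 1.188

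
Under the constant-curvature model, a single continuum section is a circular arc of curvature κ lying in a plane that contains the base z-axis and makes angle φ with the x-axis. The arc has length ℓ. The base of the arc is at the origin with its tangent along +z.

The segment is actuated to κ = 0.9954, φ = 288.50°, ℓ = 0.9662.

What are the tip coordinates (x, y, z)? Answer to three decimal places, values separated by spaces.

θ = κ·ℓ = 0.9954 × 0.9662 = 0.96176 rad
ρ = (1 − cos θ)/κ = (1 − 0.57208)/0.9954 = 0.42990
z = sin θ / κ = 0.82020/0.9954 = 0.82399
x = ρ cos φ = 0.42990 × cos(288.50°) = 0.13641
y = ρ sin φ = 0.42990 × sin(288.50°) = -0.40768

0.136 -0.408 0.824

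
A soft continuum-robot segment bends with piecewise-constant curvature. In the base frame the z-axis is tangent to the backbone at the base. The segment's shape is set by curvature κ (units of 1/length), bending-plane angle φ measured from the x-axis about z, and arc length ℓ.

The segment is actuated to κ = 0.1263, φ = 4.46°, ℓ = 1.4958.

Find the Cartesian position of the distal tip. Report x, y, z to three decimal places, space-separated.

θ = κ·ℓ = 0.1263 × 1.4958 = 0.18892 rad
ρ = (1 − cos θ)/κ = (1 − 0.98221)/0.1263 = 0.14087
z = sin θ / κ = 0.18780/0.1263 = 1.48692
x = ρ cos φ = 0.14087 × cos(4.46°) = 0.14045
y = ρ sin φ = 0.14087 × sin(4.46°) = 0.01095

0.140 0.011 1.487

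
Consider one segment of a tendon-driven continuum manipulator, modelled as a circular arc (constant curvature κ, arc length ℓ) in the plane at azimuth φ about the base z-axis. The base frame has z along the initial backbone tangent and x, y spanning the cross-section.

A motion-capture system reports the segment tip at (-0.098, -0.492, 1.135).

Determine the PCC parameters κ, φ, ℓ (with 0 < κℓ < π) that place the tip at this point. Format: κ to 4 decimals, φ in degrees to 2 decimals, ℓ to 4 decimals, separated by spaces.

0.6516 258.73 1.2775

ρ = √(x²+y²) = √(-0.098² + -0.492²) = 0.50167
φ = atan2(y, x) mod 360° = atan2(-0.492, -0.098) = 258.7349°
|p|² = ρ² + z² = 0.50167² + 1.135² = 1.53989
κ = 2ρ / |p|² = 2×0.50167 / 1.53989 = 0.65156
θ = 2·atan2(ρ, z) = 2·atan2(0.50167, 1.135) = 0.83236 rad
ℓ = θ/κ = 0.83236/0.65156 = 1.27748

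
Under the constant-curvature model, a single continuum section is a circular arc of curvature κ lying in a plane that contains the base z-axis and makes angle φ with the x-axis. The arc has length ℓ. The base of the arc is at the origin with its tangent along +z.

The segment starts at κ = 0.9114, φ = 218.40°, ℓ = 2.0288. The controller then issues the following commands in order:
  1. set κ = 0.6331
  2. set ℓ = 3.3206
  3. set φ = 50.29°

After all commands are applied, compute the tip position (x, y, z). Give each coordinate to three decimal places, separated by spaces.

1.521 1.831 1.362

initial: κ=0.9114, φ=218.40°, ℓ=2.0288
cmd 1: set κ=0.6331 → (κ,φ,ℓ)=(0.6331,218.40°,2.0288) → tip=(-0.8882,-0.7040,1.5152)
cmd 2: set ℓ=3.3206 → (κ,φ,ℓ)=(0.6331,218.40°,3.3206) → tip=(-1.8652,-1.4784,1.3616)
cmd 3: set φ=50.29° → (κ,φ,ℓ)=(0.6331,50.29°,3.3206) → tip=(1.5206,1.8309,1.3616)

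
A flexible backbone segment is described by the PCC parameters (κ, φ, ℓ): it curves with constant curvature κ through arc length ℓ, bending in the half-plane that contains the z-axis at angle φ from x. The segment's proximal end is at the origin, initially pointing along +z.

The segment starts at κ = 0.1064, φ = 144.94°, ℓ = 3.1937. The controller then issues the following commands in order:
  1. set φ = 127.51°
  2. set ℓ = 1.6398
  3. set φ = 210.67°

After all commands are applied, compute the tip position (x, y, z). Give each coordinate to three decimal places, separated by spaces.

-0.123 -0.073 1.631

initial: κ=0.1064, φ=144.94°, ℓ=3.1937
cmd 1: set φ=127.51° → (κ,φ,ℓ)=(0.1064,127.51°,3.1937) → tip=(-0.3272,0.4263,3.1326)
cmd 2: set ℓ=1.6398 → (κ,φ,ℓ)=(0.1064,127.51°,1.6398) → tip=(-0.0869,0.1132,1.6315)
cmd 3: set φ=210.67° → (κ,φ,ℓ)=(0.1064,210.67°,1.6398) → tip=(-0.1227,-0.0728,1.6315)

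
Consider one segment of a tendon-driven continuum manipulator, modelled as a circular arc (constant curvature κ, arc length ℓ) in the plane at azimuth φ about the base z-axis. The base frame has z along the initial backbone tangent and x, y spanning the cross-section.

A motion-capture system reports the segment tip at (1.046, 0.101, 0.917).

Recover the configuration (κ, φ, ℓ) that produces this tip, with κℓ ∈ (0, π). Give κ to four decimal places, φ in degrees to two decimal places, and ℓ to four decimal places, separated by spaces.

1.0805 5.52 1.5795

ρ = √(x²+y²) = √(1.046² + 0.101²) = 1.05086
φ = atan2(y, x) mod 360° = atan2(0.101, 1.046) = 5.5153°
|p|² = ρ² + z² = 1.05086² + 0.917² = 1.94521
κ = 2ρ / |p|² = 2×1.05086 / 1.94521 = 1.08047
θ = 2·atan2(ρ, z) = 2·atan2(1.05086, 0.917) = 1.70664 rad
ℓ = θ/κ = 1.70664/1.08047 = 1.57954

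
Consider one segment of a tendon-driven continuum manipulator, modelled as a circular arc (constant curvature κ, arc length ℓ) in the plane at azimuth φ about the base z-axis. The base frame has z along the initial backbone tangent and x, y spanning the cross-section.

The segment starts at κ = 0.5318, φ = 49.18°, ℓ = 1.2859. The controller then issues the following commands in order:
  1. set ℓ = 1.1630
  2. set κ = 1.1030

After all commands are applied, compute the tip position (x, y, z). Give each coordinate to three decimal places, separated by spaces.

0.424 0.491 0.869

initial: κ=0.5318, φ=49.18°, ℓ=1.2859
cmd 1: set ℓ=1.1630 → (κ,φ,ℓ)=(0.5318,49.18°,1.1630) → tip=(0.2277,0.2636,1.0903)
cmd 2: set κ=1.1030 → (κ,φ,ℓ)=(1.1030,49.18°,1.1630) → tip=(0.4243,0.4912,0.8693)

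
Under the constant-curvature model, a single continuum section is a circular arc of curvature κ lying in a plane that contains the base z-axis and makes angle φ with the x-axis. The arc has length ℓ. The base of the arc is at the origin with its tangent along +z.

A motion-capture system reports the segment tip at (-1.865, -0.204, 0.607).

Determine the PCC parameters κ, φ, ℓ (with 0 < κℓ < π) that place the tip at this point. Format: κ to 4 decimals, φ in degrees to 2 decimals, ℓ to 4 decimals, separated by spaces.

0.9650 186.24 2.6070

ρ = √(x²+y²) = √(-1.865² + -0.204²) = 1.87612
φ = atan2(y, x) mod 360° = atan2(-0.204, -1.865) = 186.2424°
|p|² = ρ² + z² = 1.87612² + 0.607² = 3.88829
κ = 2ρ / |p|² = 2×1.87612 / 3.88829 = 0.96501
θ = 2·atan2(ρ, z) = 2·atan2(1.87612, 0.607) = 2.51577 rad
ℓ = θ/κ = 2.51577/0.96501 = 2.60698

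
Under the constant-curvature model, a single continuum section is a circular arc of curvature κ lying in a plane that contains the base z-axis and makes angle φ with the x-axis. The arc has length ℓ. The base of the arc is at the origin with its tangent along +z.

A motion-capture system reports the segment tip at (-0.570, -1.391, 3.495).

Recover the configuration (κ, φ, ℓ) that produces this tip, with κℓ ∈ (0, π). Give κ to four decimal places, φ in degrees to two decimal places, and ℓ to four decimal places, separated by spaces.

ρ = √(x²+y²) = √(-0.570² + -1.391²) = 1.50326
φ = atan2(y, x) mod 360° = atan2(-1.391, -0.570) = 247.7173°
|p|² = ρ² + z² = 1.50326² + 3.495² = 14.47481
κ = 2ρ / |p|² = 2×1.50326 / 14.47481 = 0.20771
θ = 2·atan2(ρ, z) = 2·atan2(1.50326, 3.495) = 0.81239 rad
ℓ = θ/κ = 0.81239/0.20771 = 3.91125

0.2077 247.72 3.9112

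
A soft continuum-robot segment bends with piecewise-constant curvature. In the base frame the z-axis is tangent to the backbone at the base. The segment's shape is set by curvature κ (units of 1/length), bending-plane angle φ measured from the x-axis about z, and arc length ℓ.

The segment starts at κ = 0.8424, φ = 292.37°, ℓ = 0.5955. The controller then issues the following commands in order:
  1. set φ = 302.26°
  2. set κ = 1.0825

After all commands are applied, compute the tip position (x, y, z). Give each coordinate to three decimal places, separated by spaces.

0.099 -0.157 0.555

initial: κ=0.8424, φ=292.37°, ℓ=0.5955
cmd 1: set φ=302.26° → (κ,φ,ℓ)=(0.8424,302.26°,0.5955) → tip=(0.0781,-0.1237,0.5708)
cmd 2: set κ=1.0825 → (κ,φ,ℓ)=(1.0825,302.26°,0.5955) → tip=(0.0990,-0.1568,0.5551)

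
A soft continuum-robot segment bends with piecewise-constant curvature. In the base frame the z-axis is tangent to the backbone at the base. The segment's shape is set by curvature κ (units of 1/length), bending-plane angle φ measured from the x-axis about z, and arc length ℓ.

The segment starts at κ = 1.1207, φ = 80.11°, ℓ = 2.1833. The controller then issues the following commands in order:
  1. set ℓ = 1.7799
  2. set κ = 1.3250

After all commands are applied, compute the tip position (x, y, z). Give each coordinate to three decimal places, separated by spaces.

0.221 1.270 0.533

initial: κ=1.1207, φ=80.11°, ℓ=2.1833
cmd 1: set ℓ=1.7799 → (κ,φ,ℓ)=(1.1207,80.11°,1.7799) → tip=(0.2163,1.2406,0.8133)
cmd 2: set κ=1.3250 → (κ,φ,ℓ)=(1.3250,80.11°,1.7799) → tip=(0.2215,1.2704,0.5325)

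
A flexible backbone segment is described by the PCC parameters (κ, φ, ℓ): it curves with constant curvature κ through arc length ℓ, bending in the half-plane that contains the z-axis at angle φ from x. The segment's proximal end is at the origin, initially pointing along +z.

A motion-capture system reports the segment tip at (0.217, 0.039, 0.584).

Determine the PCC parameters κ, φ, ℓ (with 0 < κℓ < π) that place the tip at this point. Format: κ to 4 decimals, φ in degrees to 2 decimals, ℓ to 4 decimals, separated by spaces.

1.1316 10.19 0.6380

ρ = √(x²+y²) = √(0.217² + 0.039²) = 0.22048
φ = atan2(y, x) mod 360° = atan2(0.039, 0.217) = 10.1886°
|p|² = ρ² + z² = 0.22048² + 0.584² = 0.38967
κ = 2ρ / |p|² = 2×0.22048 / 0.38967 = 1.13162
θ = 2·atan2(ρ, z) = 2·atan2(0.22048, 0.584) = 0.72197 rad
ℓ = θ/κ = 0.72197/1.13162 = 0.63800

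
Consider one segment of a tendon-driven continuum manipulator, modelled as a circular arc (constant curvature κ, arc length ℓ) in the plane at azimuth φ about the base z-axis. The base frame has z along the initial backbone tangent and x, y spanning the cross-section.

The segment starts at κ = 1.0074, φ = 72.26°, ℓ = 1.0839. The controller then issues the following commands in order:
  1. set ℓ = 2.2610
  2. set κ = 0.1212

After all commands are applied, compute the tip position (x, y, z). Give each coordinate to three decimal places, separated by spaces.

0.094 0.293 2.233

initial: κ=1.0074, φ=72.26°, ℓ=1.0839
cmd 1: set ℓ=2.2610 → (κ,φ,ℓ)=(1.0074,72.26°,2.2610) → tip=(0.4989,1.5595,0.7548)
cmd 2: set κ=0.1212 → (κ,φ,ℓ)=(0.1212,72.26°,2.2610) → tip=(0.0938,0.2932,2.2328)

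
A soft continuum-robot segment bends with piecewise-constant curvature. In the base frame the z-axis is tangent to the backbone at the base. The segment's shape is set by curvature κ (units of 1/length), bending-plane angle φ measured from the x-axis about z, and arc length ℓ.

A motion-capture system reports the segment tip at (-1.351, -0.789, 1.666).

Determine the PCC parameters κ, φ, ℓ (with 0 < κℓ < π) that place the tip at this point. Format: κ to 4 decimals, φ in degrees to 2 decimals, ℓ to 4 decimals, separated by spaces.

ρ = √(x²+y²) = √(-1.351² + -0.789²) = 1.56452
φ = atan2(y, x) mod 360° = atan2(-0.789, -1.351) = 210.2854°
|p|² = ρ² + z² = 1.56452² + 1.666² = 5.22328
κ = 2ρ / |p|² = 2×1.56452 / 5.22328 = 0.59906
θ = 2·atan2(ρ, z) = 2·atan2(1.56452, 1.666) = 1.50799 rad
ℓ = θ/κ = 1.50799/0.59906 = 2.51728

0.5991 210.29 2.5173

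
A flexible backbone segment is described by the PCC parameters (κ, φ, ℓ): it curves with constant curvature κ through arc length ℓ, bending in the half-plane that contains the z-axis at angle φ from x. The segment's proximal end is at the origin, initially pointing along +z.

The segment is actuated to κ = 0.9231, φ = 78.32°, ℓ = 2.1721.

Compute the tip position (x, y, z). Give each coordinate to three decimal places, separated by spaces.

0.312 1.507 0.983

θ = κ·ℓ = 0.9231 × 2.1721 = 2.00507 rad
ρ = (1 − cos θ)/κ = (1 − -0.42075)/0.9231 = 1.53910
z = sin θ / κ = 0.90718/0.9231 = 0.98275
x = ρ cos φ = 1.53910 × cos(78.32°) = 0.31158
y = ρ sin φ = 1.53910 × sin(78.32°) = 1.50724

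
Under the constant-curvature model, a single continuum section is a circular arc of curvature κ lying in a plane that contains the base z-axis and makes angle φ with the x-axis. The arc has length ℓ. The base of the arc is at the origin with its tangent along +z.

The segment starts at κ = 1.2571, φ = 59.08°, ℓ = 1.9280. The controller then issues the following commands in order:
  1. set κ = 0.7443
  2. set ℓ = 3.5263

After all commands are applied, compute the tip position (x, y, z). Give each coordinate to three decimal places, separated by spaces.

initial: κ=1.2571, φ=59.08°, ℓ=1.9280
cmd 1: set κ=0.7443 → (κ,φ,ℓ)=(0.7443,59.08°,1.9280) → tip=(0.5969,0.9966,1.3312)
cmd 2: set ℓ=3.5263 → (κ,φ,ℓ)=(0.7443,59.08°,3.5263) → tip=(1.2905,2.1546,0.6640)

1.291 2.155 0.664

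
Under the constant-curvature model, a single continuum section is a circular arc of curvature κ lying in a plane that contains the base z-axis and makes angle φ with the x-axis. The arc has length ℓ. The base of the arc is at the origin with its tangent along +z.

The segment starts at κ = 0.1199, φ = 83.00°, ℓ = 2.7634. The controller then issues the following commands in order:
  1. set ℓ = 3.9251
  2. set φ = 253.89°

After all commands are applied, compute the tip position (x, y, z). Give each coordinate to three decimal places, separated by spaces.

-0.252 -0.871 3.782

initial: κ=0.1199, φ=83.00°, ℓ=2.7634
cmd 1: set ℓ=3.9251 → (κ,φ,ℓ)=(0.1199,83.00°,3.9251) → tip=(0.1105,0.8999,3.7818)
cmd 2: set φ=253.89° → (κ,φ,ℓ)=(0.1199,253.89°,3.9251) → tip=(-0.2516,-0.8711,3.7818)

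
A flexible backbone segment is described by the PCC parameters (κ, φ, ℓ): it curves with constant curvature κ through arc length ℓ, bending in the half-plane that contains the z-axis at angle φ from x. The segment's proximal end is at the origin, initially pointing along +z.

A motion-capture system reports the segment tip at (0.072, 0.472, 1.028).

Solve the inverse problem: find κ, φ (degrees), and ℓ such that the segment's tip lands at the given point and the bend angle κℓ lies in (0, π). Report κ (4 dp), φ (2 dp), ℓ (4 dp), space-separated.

0.7433 81.33 1.1700

ρ = √(x²+y²) = √(0.072² + 0.472²) = 0.47746
φ = atan2(y, x) mod 360° = atan2(0.472, 0.072) = 81.3268°
|p|² = ρ² + z² = 0.47746² + 1.028² = 1.28475
κ = 2ρ / |p|² = 2×0.47746 / 1.28475 = 0.74327
θ = 2·atan2(ρ, z) = 2·atan2(0.47746, 1.028) = 0.86962 rad
ℓ = θ/κ = 0.86962/0.74327 = 1.16999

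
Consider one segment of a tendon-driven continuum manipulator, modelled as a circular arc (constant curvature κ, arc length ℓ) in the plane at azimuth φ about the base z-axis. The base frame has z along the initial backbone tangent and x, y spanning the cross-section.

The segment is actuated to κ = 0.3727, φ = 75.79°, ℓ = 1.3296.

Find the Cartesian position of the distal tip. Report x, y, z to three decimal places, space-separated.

θ = κ·ℓ = 0.3727 × 1.3296 = 0.49554 rad
ρ = (1 − cos θ)/κ = (1 − 0.87971)/0.3727 = 0.32275
z = sin θ / κ = 0.47551/0.3727 = 1.27585
x = ρ cos φ = 0.32275 × cos(75.79°) = 0.07923
y = ρ sin φ = 0.32275 × sin(75.79°) = 0.31287

0.079 0.313 1.276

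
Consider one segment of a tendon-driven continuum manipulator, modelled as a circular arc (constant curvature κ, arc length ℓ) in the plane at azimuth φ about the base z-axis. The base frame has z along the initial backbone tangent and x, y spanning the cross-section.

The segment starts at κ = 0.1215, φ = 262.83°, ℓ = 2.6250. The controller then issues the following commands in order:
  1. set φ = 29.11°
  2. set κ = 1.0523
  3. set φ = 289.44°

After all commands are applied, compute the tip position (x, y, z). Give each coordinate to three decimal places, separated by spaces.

initial: κ=0.1215, φ=262.83°, ℓ=2.6250
cmd 1: set φ=29.11° → (κ,φ,ℓ)=(0.1215,29.11°,2.6250) → tip=(0.3626,0.2019,2.5807)
cmd 2: set κ=1.0523 → (κ,φ,ℓ)=(1.0523,29.11°,2.6250) → tip=(1.6015,0.8918,0.3519)
cmd 3: set φ=289.44° → (κ,φ,ℓ)=(1.0523,289.44°,2.6250) → tip=(0.6101,-1.7286,0.3519)

0.610 -1.729 0.352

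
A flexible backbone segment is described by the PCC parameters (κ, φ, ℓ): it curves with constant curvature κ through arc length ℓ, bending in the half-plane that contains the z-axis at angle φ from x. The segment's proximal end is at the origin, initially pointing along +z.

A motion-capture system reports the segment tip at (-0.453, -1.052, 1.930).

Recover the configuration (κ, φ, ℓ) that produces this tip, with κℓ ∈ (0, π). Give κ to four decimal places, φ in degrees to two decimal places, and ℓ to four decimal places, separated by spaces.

0.4548 246.70 2.3553

ρ = √(x²+y²) = √(-0.453² + -1.052²) = 1.14539
φ = atan2(y, x) mod 360° = atan2(-1.052, -0.453) = 246.7029°
|p|² = ρ² + z² = 1.14539² + 1.930² = 5.03681
κ = 2ρ / |p|² = 2×1.14539 / 5.03681 = 0.45481
θ = 2·atan2(ρ, z) = 2·atan2(1.14539, 1.930) = 1.07120 rad
ℓ = θ/κ = 1.07120/0.45481 = 2.35529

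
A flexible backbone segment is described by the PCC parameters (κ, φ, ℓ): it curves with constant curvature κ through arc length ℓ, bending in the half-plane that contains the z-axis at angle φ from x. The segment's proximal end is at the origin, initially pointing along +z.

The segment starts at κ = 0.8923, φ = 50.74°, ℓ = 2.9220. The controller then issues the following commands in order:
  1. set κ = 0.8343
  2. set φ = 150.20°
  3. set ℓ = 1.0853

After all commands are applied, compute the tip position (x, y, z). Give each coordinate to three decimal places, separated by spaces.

initial: κ=0.8923, φ=50.74°, ℓ=2.9220
cmd 1: set κ=0.8343 → (κ,φ,ℓ)=(0.8343,50.74°,2.9220) → tip=(1.3368,1.6356,0.7756)
cmd 2: set φ=150.20° → (κ,φ,ℓ)=(0.8343,150.20°,2.9220) → tip=(-1.8331,1.0498,0.7756)
cmd 3: set ℓ=1.0853 → (κ,φ,ℓ)=(0.8343,150.20°,1.0853) → tip=(-0.3980,0.2280,0.9430)

-0.398 0.228 0.943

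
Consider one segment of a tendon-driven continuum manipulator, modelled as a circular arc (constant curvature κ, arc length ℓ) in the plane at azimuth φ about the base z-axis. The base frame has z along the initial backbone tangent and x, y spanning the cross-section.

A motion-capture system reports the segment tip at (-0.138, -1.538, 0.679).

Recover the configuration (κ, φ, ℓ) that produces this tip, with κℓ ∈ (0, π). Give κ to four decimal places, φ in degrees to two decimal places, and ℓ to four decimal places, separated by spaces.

1.0853 264.87 2.1312

ρ = √(x²+y²) = √(-0.138² + -1.538²) = 1.54418
φ = atan2(y, x) mod 360° = atan2(-1.538, -0.138) = 264.8728°
|p|² = ρ² + z² = 1.54418² + 0.679² = 2.84553
κ = 2ρ / |p|² = 2×1.54418 / 2.84553 = 1.08534
θ = 2·atan2(ρ, z) = 2·atan2(1.54418, 0.679) = 2.31305 rad
ℓ = θ/κ = 2.31305/1.08534 = 2.13119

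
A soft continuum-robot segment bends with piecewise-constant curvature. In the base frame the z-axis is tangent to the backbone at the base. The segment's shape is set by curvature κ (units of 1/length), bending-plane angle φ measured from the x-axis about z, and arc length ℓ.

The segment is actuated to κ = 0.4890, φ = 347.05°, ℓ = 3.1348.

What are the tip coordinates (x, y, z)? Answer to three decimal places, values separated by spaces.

1.918 -0.441 2.044

θ = κ·ℓ = 0.4890 × 3.1348 = 1.53292 rad
ρ = (1 − cos θ)/κ = (1 − 0.03787)/0.4890 = 1.96755
z = sin θ / κ = 0.99928/0.4890 = 2.04352
x = ρ cos φ = 1.96755 × cos(347.05°) = 1.91750
y = ρ sin φ = 1.96755 × sin(347.05°) = -0.44093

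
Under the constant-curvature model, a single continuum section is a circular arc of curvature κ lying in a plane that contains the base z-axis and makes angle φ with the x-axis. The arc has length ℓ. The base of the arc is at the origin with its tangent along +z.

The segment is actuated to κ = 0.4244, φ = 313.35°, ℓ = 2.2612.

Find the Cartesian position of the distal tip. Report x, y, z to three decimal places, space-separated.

θ = κ·ℓ = 0.4244 × 2.2612 = 0.95965 rad
ρ = (1 − cos θ)/κ = (1 − 0.57380)/0.4244 = 1.00423
z = sin θ / κ = 0.81899/0.4244 = 1.92977
x = ρ cos φ = 1.00423 × cos(313.35°) = 0.68936
y = ρ sin φ = 1.00423 × sin(313.35°) = -0.73025

0.689 -0.730 1.930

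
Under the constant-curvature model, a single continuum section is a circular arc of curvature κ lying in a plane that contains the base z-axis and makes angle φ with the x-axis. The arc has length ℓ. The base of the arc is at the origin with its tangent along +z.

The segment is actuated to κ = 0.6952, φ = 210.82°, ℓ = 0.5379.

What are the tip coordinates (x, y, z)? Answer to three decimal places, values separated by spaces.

θ = κ·ℓ = 0.6952 × 0.5379 = 0.37395 rad
ρ = (1 − cos θ)/κ = (1 − 0.93089)/0.6952 = 0.09941
z = sin θ / κ = 0.36529/0.6952 = 0.52545
x = ρ cos φ = 0.09941 × cos(210.82°) = -0.08537
y = ρ sin φ = 0.09941 × sin(210.82°) = -0.05093

-0.085 -0.051 0.525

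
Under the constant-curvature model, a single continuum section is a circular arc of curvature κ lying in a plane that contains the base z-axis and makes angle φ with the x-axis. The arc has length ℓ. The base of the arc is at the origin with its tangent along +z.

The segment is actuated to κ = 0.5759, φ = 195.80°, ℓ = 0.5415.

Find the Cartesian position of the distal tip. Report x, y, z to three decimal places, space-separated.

-0.081 -0.023 0.533

θ = κ·ℓ = 0.5759 × 0.5415 = 0.31185 rad
ρ = (1 − cos θ)/κ = (1 − 0.95177)/0.5759 = 0.08375
z = sin θ / κ = 0.30682/0.5759 = 0.53277
x = ρ cos φ = 0.08375 × cos(195.80°) = -0.08059
y = ρ sin φ = 0.08375 × sin(195.80°) = -0.02280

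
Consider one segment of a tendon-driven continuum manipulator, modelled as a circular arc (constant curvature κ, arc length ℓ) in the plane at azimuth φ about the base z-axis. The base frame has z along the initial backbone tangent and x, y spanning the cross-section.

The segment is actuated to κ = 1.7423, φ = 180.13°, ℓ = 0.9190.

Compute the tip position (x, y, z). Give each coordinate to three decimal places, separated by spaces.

θ = κ·ℓ = 1.7423 × 0.9190 = 1.60117 rad
ρ = (1 − cos θ)/κ = (1 − -0.03037)/1.7423 = 0.59139
z = sin θ / κ = 0.99954/1.7423 = 0.57369
x = ρ cos φ = 0.59139 × cos(180.13°) = -0.59138
y = ρ sin φ = 0.59139 × sin(180.13°) = -0.00134

-0.591 -0.001 0.574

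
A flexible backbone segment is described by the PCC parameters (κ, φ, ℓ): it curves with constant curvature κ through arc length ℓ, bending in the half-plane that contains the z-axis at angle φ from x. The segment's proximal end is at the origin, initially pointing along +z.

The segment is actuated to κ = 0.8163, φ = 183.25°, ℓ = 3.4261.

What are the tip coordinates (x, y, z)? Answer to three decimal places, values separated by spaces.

θ = κ·ℓ = 0.8163 × 3.4261 = 2.79673 rad
ρ = (1 − cos θ)/κ = (1 − -0.94112)/0.8163 = 2.37795
z = sin θ / κ = 0.33807/0.8163 = 0.41415
x = ρ cos φ = 2.37795 × cos(183.25°) = -2.37413
y = ρ sin φ = 2.37795 × sin(183.25°) = -0.13481

-2.374 -0.135 0.414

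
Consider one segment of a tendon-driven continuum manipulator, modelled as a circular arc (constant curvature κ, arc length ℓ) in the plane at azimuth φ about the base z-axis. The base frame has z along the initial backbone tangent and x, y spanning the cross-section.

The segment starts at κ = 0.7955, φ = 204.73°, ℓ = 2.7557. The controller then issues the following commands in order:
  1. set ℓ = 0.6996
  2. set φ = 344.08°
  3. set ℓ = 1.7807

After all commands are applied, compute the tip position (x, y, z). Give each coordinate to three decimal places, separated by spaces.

1.023 -0.292 1.242

initial: κ=0.7955, φ=204.73°, ℓ=2.7557
cmd 1: set ℓ=0.6996 → (κ,φ,ℓ)=(0.7955,204.73°,0.6996) → tip=(-0.1723,-0.0794,0.6640)
cmd 2: set φ=344.08° → (κ,φ,ℓ)=(0.7955,344.08°,0.6996) → tip=(0.1824,-0.0520,0.6640)
cmd 3: set ℓ=1.7807 → (κ,φ,ℓ)=(0.7955,344.08°,1.7807) → tip=(1.0231,-0.2918,1.2421)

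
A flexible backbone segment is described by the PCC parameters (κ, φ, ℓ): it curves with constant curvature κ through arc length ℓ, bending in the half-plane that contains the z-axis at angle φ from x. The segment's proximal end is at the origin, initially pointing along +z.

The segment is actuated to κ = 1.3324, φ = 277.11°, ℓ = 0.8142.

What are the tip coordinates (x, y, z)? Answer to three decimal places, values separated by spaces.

θ = κ·ℓ = 1.3324 × 0.8142 = 1.08484 rad
ρ = (1 − cos θ)/κ = (1 − 0.46705)/1.3324 = 0.39999
z = sin θ / κ = 0.88423/1.3324 = 0.66364
x = ρ cos φ = 0.39999 × cos(277.11°) = 0.04951
y = ρ sin φ = 0.39999 × sin(277.11°) = -0.39691

0.050 -0.397 0.664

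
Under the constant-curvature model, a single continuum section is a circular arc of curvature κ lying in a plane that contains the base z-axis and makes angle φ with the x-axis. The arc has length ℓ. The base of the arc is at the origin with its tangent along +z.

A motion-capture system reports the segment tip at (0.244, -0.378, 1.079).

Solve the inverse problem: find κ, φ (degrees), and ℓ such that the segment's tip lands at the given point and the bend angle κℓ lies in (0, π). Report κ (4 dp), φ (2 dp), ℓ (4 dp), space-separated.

0.6584 302.84 1.2000

ρ = √(x²+y²) = √(0.244² + -0.378²) = 0.44991
φ = atan2(y, x) mod 360° = atan2(-0.378, 0.244) = 302.8423°
|p|² = ρ² + z² = 0.44991² + 1.079² = 1.36666
κ = 2ρ / |p|² = 2×0.44991 / 1.36666 = 0.65841
θ = 2·atan2(ρ, z) = 2·atan2(0.44991, 1.079) = 0.79010 rad
ℓ = θ/κ = 0.79010/0.65841 = 1.20001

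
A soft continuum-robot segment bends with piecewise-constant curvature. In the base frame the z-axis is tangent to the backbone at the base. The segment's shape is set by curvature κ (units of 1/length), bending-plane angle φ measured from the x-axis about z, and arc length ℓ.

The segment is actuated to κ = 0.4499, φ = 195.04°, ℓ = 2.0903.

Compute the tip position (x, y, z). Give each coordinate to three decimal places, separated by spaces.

-0.881 -0.237 1.796

θ = κ·ℓ = 0.4499 × 2.0903 = 0.94043 rad
ρ = (1 − cos θ)/κ = (1 − 0.58944)/0.4499 = 0.91255
z = sin θ / κ = 0.80781/0.4499 = 1.79553
x = ρ cos φ = 0.91255 × cos(195.04°) = -0.88129
y = ρ sin φ = 0.91255 × sin(195.04°) = -0.23680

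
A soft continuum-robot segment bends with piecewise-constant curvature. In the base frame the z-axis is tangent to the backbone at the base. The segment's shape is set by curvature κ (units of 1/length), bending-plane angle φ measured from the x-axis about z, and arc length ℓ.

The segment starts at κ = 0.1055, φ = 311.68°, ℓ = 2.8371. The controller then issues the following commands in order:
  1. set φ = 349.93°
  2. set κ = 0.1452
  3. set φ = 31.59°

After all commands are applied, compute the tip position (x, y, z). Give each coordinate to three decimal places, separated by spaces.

0.491 0.302 2.758

initial: κ=0.1055, φ=311.68°, ℓ=2.8371
cmd 1: set φ=349.93° → (κ,φ,ℓ)=(0.1055,349.93°,2.8371) → tip=(0.4149,-0.0737,2.7949)
cmd 2: set κ=0.1452 → (κ,φ,ℓ)=(0.1452,349.93°,2.8371) → tip=(0.5673,-0.1007,2.7575)
cmd 3: set φ=31.59° → (κ,φ,ℓ)=(0.1452,31.59°,2.8371) → tip=(0.4908,0.3018,2.7575)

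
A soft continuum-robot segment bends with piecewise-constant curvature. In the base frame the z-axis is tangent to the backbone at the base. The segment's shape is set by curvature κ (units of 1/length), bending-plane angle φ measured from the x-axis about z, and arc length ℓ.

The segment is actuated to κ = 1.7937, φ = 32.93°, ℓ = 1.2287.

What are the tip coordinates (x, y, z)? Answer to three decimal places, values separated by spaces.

0.745 0.482 0.449

θ = κ·ℓ = 1.7937 × 1.2287 = 2.20392 rad
ρ = (1 − cos θ)/κ = (1 − -0.59167)/1.7937 = 0.88736
z = sin θ / κ = 0.80618/1.7937 = 0.44945
x = ρ cos φ = 0.88736 × cos(32.93°) = 0.74480
y = ρ sin φ = 0.88736 × sin(32.93°) = 0.48238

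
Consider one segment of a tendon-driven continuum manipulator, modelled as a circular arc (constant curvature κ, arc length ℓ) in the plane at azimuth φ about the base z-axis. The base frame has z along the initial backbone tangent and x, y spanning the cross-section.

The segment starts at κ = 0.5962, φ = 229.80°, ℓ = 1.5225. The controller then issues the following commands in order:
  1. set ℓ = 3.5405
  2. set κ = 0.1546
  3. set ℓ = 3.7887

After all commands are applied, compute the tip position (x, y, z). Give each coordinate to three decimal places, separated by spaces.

-0.696 -0.824 3.576

initial: κ=0.5962, φ=229.80°, ℓ=1.5225
cmd 1: set ℓ=3.5405 → (κ,φ,ℓ)=(0.5962,229.80°,3.5405) → tip=(-1.6393,-1.9398,1.4386)
cmd 2: set κ=0.1546 → (κ,φ,ℓ)=(0.1546,229.80°,3.5405) → tip=(-0.6100,-0.7218,3.3663)
cmd 3: set ℓ=3.7887 → (κ,φ,ℓ)=(0.1546,229.80°,3.7887) → tip=(-0.6959,-0.8235,3.5757)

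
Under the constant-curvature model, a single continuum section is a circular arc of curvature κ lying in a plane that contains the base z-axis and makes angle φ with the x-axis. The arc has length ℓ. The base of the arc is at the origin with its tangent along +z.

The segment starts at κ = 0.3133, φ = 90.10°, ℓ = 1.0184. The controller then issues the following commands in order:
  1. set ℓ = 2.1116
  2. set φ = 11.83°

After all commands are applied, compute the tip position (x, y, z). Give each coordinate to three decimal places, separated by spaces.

0.659 0.138 1.961

initial: κ=0.3133, φ=90.10°, ℓ=1.0184
cmd 1: set ℓ=2.1116 → (κ,φ,ℓ)=(0.3133,90.10°,2.1116) → tip=(-0.0012,0.6734,1.9609)
cmd 2: set φ=11.83° → (κ,φ,ℓ)=(0.3133,11.83°,2.1116) → tip=(0.6591,0.1380,1.9609)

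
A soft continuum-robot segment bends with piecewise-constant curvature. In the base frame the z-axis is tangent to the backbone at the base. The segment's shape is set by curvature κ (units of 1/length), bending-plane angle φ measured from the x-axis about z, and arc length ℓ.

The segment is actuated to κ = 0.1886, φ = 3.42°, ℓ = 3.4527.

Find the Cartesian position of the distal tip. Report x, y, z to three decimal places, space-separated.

1.083 0.065 3.214

θ = κ·ℓ = 0.1886 × 3.4527 = 0.65118 rad
ρ = (1 − cos θ)/κ = (1 − 0.79537)/0.1886 = 1.08500
z = sin θ / κ = 0.60612/0.1886 = 3.21381
x = ρ cos φ = 1.08500 × cos(3.42°) = 1.08306
y = ρ sin φ = 1.08500 × sin(3.42°) = 0.06473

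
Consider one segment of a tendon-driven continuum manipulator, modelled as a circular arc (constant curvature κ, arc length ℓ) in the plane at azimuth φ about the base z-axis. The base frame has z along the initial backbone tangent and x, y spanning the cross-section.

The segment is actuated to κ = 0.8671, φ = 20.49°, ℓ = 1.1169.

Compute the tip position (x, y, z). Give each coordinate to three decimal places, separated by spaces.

θ = κ·ℓ = 0.8671 × 1.1169 = 0.96846 rad
ρ = (1 − cos θ)/κ = (1 − 0.56657)/0.8671 = 0.49987
z = sin θ / κ = 0.82402/0.8671 = 0.95031
x = ρ cos φ = 0.49987 × cos(20.49°) = 0.46824
y = ρ sin φ = 0.49987 × sin(20.49°) = 0.17498

0.468 0.175 0.950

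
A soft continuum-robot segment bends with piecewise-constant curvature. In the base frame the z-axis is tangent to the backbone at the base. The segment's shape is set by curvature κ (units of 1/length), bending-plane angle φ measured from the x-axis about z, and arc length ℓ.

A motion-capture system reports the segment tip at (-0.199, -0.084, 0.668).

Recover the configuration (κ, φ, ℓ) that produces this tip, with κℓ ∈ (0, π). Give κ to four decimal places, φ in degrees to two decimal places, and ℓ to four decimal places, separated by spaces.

0.8765 202.89 0.7136

ρ = √(x²+y²) = √(-0.199² + -0.084²) = 0.21600
φ = atan2(y, x) mod 360° = atan2(-0.084, -0.199) = 202.8851°
|p|² = ρ² + z² = 0.21600² + 0.668² = 0.49288
κ = 2ρ / |p|² = 2×0.21600 / 0.49288 = 0.87649
θ = 2·atan2(ρ, z) = 2·atan2(0.21600, 0.668) = 0.62549 rad
ℓ = θ/κ = 0.62549/0.87649 = 0.71363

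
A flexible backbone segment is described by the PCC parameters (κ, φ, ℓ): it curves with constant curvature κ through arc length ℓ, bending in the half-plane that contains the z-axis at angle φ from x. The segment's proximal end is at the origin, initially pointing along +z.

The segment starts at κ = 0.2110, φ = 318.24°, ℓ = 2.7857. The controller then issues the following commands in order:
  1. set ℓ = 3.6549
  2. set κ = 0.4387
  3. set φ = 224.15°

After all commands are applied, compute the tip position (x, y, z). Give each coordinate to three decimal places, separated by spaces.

-1.689 -1.639 2.278

initial: κ=0.2110, φ=318.24°, ℓ=2.7857
cmd 1: set ℓ=3.6549 → (κ,φ,ℓ)=(0.2110,318.24°,3.6549) → tip=(1.0002,-0.8930,3.3032)
cmd 2: set κ=0.4387 → (κ,φ,ℓ)=(0.4387,318.24°,3.6549) → tip=(1.7558,-1.5676,2.2783)
cmd 3: set φ=224.15° → (κ,φ,ℓ)=(0.4387,224.15°,3.6549) → tip=(-1.6889,-1.6395,2.2783)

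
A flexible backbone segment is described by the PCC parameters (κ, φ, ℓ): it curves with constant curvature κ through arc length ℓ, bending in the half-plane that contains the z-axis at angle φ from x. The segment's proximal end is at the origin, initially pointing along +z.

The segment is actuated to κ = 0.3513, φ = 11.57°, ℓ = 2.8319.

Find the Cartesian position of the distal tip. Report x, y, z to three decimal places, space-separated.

1.270 0.260 2.387

θ = κ·ℓ = 0.3513 × 2.8319 = 0.99485 rad
ρ = (1 − cos θ)/κ = (1 − 0.54463)/0.3513 = 1.29624
z = sin θ / κ = 0.83868/0.3513 = 2.38735
x = ρ cos φ = 1.29624 × cos(11.57°) = 1.26990
y = ρ sin φ = 1.29624 × sin(11.57°) = 0.25998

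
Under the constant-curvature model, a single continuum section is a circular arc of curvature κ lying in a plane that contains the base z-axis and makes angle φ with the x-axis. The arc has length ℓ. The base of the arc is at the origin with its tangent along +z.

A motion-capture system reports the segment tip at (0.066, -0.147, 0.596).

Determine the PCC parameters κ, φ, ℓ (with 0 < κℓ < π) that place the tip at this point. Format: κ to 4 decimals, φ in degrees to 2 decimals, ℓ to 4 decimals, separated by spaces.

ρ = √(x²+y²) = √(0.066² + -0.147²) = 0.16114
φ = atan2(y, x) mod 360° = atan2(-0.147, 0.066) = 294.1791°
|p|² = ρ² + z² = 0.16114² + 0.596² = 0.38118
κ = 2ρ / |p|² = 2×0.16114 / 0.38118 = 0.84546
θ = 2·atan2(ρ, z) = 2·atan2(0.16114, 0.596) = 0.52810 rad
ℓ = θ/κ = 0.52810/0.84546 = 0.62463

0.8455 294.18 0.6246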